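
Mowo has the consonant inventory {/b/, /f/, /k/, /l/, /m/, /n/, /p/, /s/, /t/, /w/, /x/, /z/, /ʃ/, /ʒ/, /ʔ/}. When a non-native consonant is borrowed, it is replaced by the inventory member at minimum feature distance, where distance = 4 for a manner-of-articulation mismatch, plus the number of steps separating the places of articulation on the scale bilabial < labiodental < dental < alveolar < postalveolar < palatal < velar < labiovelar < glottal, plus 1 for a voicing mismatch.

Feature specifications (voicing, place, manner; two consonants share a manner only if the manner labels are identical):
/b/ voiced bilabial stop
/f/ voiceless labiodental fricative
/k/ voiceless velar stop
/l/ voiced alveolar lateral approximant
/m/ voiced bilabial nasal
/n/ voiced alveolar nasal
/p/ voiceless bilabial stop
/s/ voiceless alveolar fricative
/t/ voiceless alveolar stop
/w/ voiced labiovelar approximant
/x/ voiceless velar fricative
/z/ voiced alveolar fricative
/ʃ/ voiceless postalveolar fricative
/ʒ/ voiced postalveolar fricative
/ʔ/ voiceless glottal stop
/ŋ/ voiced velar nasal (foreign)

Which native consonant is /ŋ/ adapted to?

n

/n/ is closest: same manner (nasal), place distance 3 (velar→alveolar), same voicing; total 3. Next closest is /k/ at distance 5.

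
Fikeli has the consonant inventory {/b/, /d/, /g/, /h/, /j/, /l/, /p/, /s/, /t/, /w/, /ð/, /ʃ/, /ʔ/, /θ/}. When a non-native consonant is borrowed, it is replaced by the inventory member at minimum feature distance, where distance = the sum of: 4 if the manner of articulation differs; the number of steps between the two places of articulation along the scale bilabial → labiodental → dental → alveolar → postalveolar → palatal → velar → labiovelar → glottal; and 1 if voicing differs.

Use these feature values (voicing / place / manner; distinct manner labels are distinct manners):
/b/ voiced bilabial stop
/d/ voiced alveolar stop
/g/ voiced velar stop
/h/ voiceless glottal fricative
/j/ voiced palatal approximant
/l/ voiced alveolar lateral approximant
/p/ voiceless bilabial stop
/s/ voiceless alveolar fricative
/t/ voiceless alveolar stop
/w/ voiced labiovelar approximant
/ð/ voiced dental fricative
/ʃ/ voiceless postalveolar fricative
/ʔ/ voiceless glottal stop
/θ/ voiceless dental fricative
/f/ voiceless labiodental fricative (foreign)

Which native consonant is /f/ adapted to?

/θ/ is closest: same manner (fricative), place distance 1 (labiodental→dental), same voicing; total 1. Next closest is /s/ at distance 2.

θ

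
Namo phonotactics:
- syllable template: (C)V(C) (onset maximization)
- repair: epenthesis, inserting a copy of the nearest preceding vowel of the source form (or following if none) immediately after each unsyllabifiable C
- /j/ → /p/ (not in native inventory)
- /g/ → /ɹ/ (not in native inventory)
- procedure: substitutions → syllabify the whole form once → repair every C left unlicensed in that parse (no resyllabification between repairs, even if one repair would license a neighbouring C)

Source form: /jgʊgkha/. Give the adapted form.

pʊɹʊɹkʊha

Substitution: /j/ → /p/, /g/ → /ɹ/, giving /pɹʊɹkha/.
The consonants /p/, /k/ cannot be parsed into a legal (C)V(C) syllable (at most one coda consonant is licensed; onsets are limited to one consonant).
Epenthesis after each stranded consonant: /p/ → /pʊ/, /k/ → /kʊ/.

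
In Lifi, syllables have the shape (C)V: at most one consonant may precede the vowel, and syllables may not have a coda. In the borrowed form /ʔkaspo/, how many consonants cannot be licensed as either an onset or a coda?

2

Under (C)V, the unsyllabifiable consonants are /ʔ/, /s/ (no codas are permitted; onsets are limited to one consonant).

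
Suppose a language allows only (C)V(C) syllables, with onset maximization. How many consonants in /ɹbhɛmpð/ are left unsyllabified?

Under (C)V(C), the unsyllabifiable consonants are /ɹ/, /b/, /p/, /ð/ (at most one coda consonant is licensed; onsets are limited to one consonant).

4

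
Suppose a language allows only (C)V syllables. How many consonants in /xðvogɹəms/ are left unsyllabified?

5

The consonants /x/, /ð/, /g/, /m/, /s/ cannot be parsed into a legal (C)V syllable (no codas are permitted; onsets are limited to one consonant).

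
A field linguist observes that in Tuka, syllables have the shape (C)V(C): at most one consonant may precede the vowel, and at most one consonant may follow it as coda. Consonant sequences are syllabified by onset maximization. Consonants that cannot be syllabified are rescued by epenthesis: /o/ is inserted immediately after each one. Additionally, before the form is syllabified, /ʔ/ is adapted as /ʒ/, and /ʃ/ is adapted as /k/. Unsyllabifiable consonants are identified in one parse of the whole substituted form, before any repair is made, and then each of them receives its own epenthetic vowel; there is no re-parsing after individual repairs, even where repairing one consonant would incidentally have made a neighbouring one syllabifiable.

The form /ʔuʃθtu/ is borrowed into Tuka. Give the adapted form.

Substitution: /ʔ/ → /ʒ/, /ʃ/ → /k/, giving /ʒukθtu/.
Syllabifying with onset maximization leaves /θ/ stranded (at most one coda consonant is licensed; onsets are limited to one consonant).
Epenthesis after each stranded consonant: /θ/ → /θo/.

ʒukθotu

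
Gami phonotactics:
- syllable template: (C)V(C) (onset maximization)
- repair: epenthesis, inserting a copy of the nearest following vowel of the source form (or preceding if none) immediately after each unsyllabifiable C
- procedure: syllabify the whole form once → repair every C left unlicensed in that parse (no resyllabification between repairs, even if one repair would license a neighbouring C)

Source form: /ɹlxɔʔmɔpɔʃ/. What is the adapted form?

Syllabifying with onset maximization leaves /ɹ/, /l/ stranded (at most one coda consonant is licensed; onsets are limited to one consonant).
Inserting the epenthetic vowel yields /ɹ/ → /ɹɔ/, /l/ → /lɔ/.

ɹɔlɔxɔʔmɔpɔʃ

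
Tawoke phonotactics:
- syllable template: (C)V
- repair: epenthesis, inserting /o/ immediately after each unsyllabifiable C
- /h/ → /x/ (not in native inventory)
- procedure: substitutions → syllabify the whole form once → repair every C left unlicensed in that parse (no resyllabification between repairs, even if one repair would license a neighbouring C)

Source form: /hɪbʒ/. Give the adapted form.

Substitution: /h/ → /x/, giving /xɪbʒ/.
Under (C)V, the unsyllabifiable consonants are /b/, /ʒ/ (no codas are permitted; onsets are limited to one consonant).
Each unlicensed consonant becomes the onset of a new syllable: /b/ → /bo/, /ʒ/ → /ʒo/.

xɪboʒo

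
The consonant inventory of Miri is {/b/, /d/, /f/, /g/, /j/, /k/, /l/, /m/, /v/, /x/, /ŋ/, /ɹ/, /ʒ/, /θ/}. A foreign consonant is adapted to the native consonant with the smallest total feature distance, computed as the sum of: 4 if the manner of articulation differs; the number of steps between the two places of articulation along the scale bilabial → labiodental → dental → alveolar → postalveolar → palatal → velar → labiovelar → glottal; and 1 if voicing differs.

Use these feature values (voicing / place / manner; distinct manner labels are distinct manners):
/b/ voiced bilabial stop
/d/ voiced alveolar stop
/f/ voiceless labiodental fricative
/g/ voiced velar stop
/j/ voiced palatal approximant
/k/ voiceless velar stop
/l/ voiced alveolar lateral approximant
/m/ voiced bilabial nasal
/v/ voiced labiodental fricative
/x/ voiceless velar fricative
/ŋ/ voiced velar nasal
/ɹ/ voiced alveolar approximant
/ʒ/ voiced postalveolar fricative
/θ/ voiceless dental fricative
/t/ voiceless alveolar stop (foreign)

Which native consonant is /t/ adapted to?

/d/ is closest: same manner (stop), place distance 0 (alveolar→alveolar), voicing differs (+1); total 1. Next closest is /k/ at distance 3.

d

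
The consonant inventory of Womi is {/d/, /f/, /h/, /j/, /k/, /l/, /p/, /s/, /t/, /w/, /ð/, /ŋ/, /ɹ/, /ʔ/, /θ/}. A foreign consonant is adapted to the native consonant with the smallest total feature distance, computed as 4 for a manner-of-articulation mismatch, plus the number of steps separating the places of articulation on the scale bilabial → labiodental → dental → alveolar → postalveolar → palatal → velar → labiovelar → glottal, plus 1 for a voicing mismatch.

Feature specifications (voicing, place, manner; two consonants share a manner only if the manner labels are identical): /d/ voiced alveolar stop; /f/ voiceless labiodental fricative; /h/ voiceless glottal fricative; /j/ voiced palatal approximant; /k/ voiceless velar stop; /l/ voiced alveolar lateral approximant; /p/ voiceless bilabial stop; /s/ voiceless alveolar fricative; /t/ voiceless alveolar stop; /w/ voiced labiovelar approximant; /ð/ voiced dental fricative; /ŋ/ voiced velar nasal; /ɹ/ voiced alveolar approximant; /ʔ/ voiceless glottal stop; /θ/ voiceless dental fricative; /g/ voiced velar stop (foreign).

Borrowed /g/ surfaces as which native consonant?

k

/k/ is closest: same manner (stop), place distance 0 (velar→velar), voicing differs (+1); total 1. Next closest is /d/ at distance 3.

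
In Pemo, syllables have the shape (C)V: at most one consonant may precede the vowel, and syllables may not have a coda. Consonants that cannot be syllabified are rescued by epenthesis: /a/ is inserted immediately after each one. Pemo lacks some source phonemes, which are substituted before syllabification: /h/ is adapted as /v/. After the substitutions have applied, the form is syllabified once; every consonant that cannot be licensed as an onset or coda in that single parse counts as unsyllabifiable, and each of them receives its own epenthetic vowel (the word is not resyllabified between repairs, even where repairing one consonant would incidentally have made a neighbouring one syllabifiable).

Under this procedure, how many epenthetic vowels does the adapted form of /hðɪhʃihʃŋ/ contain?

5

After substitution the input is /vðɪvʃivʃŋ/.
The unsyllabifiable consonants are /v/, /v/, /v/, /ʃ/, /ŋ/; each receives one epenthetic vowel.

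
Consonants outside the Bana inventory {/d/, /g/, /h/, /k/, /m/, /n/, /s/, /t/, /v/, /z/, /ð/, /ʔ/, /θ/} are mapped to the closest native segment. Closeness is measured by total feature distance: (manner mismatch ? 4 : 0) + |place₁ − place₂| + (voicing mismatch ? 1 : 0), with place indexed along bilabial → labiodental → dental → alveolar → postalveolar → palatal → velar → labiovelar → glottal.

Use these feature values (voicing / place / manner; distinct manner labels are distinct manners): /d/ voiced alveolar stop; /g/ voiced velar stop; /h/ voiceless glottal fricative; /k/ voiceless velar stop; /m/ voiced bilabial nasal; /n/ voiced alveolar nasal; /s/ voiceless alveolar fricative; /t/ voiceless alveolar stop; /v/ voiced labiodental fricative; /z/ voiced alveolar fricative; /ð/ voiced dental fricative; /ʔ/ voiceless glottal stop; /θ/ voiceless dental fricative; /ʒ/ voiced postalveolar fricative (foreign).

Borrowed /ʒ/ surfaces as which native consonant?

/z/ is closest: same manner (fricative), place distance 1 (postalveolar→alveolar), same voicing; total 1. Next closest is /s/ at distance 2.

z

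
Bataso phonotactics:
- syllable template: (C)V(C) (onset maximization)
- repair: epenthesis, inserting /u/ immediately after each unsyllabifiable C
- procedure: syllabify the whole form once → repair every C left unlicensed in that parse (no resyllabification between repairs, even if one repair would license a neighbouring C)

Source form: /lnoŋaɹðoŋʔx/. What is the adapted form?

Syllabifying with onset maximization leaves /l/, /ʔ/, /x/ stranded (at most one coda consonant is licensed; onsets are limited to one consonant).
Epenthesis after each stranded consonant: /l/ → /lu/, /ʔ/ → /ʔu/, /x/ → /xu/.

lunoŋaɹðoŋʔuxu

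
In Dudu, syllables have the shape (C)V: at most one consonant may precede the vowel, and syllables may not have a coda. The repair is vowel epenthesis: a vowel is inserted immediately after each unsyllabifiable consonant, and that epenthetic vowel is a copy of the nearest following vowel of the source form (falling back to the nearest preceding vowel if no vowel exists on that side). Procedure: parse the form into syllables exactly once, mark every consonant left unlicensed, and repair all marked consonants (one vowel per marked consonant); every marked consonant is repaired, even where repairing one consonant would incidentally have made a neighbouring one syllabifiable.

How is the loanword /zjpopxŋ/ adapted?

Under (C)V, the unsyllabifiable consonants are /z/, /j/, /p/, /x/, /ŋ/ (no codas are permitted; onsets are limited to one consonant).
Each unlicensed consonant becomes the onset of a new syllable: /z/ → /zo/, /j/ → /jo/, /p/ → /po/, /x/ → /xo/, /ŋ/ → /ŋo/.

zojopopoxoŋo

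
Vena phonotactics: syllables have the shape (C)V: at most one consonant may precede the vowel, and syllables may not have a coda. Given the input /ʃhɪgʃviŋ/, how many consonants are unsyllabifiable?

4

The consonants /ʃ/, /g/, /ʃ/, /ŋ/ cannot be parsed into a legal (C)V syllable (no codas are permitted; onsets are limited to one consonant).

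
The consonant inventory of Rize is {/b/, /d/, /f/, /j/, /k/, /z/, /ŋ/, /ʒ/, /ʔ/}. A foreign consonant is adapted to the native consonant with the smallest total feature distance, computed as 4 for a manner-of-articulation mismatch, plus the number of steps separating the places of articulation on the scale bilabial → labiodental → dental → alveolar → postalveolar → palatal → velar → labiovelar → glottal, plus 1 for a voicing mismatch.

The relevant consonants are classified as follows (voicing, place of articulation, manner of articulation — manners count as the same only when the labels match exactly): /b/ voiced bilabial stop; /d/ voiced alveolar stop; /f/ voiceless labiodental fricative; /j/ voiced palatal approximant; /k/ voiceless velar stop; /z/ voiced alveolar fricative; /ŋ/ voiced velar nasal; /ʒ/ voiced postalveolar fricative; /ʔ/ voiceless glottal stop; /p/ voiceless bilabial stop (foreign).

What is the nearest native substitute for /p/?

/b/ is closest: same manner (stop), place distance 0 (bilabial→bilabial), voicing differs (+1); total 1. Next closest is /d/ at distance 4.

b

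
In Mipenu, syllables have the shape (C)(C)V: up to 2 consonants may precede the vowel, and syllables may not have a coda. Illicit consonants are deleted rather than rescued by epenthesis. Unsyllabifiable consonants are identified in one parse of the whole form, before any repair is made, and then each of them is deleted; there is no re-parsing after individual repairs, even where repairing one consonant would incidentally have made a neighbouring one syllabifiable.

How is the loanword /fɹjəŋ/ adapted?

The consonants /f/, /ŋ/ cannot be parsed into a legal (C)(C)V syllable (no codas are permitted; onsets may contain at most 2 consonants).
Deletion applies to /f/, /ŋ/.

ɹjə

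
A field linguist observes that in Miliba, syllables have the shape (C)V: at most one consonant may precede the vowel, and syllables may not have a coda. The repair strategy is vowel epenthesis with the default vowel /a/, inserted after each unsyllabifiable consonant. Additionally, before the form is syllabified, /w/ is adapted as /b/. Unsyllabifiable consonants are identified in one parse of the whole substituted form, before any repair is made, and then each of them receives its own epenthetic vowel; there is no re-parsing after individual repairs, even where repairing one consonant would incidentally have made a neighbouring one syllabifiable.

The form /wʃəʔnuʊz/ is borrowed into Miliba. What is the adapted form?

Substitution: /w/ → /b/, giving /bʃəʔnuʊz/.
The consonants /b/, /ʔ/, /z/ cannot be parsed into a legal (C)V syllable (no codas are permitted; onsets are limited to one consonant).
Inserting the epenthetic vowel yields /b/ → /ba/, /ʔ/ → /ʔa/, /z/ → /za/.

baʃəʔanuʊza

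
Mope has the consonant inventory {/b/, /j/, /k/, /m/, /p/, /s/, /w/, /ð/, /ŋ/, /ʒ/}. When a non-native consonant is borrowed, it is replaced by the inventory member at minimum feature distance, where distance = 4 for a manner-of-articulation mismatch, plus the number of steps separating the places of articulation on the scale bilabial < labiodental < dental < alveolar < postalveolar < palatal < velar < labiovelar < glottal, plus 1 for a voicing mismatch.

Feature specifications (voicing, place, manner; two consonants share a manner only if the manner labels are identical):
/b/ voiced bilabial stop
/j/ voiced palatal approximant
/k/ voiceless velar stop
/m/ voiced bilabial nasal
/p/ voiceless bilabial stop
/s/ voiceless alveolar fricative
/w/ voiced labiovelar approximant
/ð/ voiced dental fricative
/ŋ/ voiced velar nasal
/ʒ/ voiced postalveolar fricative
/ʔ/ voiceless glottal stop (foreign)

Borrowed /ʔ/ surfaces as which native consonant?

k

/k/ is closest: same manner (stop), place distance 2 (glottal→velar), same voicing; total 2. Next closest is /w/ at distance 6.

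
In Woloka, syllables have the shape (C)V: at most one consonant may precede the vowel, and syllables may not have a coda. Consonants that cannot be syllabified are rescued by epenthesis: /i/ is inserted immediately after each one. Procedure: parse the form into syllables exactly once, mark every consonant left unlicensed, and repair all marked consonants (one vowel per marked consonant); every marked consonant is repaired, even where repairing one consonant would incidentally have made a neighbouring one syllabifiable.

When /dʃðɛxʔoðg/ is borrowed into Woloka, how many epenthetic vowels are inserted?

The unsyllabifiable consonants are /d/, /ʃ/, /x/, /ð/, /g/; each receives one epenthetic vowel.

5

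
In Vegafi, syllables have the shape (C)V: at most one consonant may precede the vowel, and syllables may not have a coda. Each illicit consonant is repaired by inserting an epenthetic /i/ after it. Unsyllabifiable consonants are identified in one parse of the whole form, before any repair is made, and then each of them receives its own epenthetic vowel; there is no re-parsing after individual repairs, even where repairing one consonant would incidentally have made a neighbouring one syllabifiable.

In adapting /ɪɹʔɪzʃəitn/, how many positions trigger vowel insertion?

4

The unsyllabifiable consonants are /ɹ/, /z/, /t/, /n/; each receives one epenthetic vowel.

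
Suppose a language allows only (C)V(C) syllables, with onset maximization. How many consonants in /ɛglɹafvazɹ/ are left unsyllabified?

2

Syllabifying with onset maximization leaves /l/, /ɹ/ stranded (at most one coda consonant is licensed; onsets are limited to one consonant).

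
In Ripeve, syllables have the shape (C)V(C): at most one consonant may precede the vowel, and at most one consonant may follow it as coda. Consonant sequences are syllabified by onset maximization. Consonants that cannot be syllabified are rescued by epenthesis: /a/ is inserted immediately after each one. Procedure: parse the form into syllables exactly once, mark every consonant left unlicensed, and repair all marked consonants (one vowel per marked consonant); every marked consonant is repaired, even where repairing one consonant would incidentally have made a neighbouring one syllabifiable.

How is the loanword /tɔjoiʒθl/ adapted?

The consonants /θ/, /l/ cannot be parsed into a legal (C)V(C) syllable (at most one coda consonant is licensed; onsets are limited to one consonant).
Inserting the epenthetic vowel yields /θ/ → /θa/, /l/ → /la/.

tɔjoiʒθala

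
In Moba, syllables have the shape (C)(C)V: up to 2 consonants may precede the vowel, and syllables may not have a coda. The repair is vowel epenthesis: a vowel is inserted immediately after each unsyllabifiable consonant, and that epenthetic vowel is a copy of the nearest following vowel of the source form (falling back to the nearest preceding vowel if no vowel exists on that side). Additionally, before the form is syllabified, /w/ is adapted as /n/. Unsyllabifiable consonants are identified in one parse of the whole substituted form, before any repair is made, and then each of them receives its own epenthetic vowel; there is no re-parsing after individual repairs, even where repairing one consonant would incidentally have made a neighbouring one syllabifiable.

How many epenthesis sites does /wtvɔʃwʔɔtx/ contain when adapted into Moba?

4

After substitution the input is /ntvɔʃnʔɔtx/.
The unsyllabifiable consonants are /n/, /ʃ/, /t/, /x/; each receives one epenthetic vowel.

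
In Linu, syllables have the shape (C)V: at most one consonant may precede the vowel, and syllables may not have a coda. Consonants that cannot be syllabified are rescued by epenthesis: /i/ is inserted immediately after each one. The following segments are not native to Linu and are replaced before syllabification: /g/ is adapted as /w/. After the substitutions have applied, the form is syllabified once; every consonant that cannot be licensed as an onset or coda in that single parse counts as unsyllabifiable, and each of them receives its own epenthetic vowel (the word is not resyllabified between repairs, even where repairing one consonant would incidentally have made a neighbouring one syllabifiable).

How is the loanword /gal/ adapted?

Substitution: /g/ → /w/, giving /wal/.
The consonants /l/ cannot be parsed into a legal (C)V syllable (no codas are permitted; onsets are limited to one consonant).
Inserting the epenthetic vowel yields /l/ → /li/.

wali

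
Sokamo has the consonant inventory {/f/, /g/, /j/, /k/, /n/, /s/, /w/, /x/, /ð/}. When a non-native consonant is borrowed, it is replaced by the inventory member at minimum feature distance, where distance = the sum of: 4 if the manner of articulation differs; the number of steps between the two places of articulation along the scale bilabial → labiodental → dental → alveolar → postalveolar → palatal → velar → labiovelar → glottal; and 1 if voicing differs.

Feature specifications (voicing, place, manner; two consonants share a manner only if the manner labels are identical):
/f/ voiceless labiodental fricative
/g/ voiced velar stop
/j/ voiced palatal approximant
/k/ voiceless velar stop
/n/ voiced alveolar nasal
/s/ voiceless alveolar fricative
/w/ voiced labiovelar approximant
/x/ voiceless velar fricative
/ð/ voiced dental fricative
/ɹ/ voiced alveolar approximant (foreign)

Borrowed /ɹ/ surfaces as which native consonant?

j

/j/ is closest: same manner (approximant), place distance 2 (alveolar→palatal), same voicing; total 2. Next closest is /n/ at distance 4.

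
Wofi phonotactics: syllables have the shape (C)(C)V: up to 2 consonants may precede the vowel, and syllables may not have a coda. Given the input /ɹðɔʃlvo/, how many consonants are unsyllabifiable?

The consonants /ʃ/ cannot be parsed into a legal (C)(C)V syllable (no codas are permitted; onsets may contain at most 2 consonants).

1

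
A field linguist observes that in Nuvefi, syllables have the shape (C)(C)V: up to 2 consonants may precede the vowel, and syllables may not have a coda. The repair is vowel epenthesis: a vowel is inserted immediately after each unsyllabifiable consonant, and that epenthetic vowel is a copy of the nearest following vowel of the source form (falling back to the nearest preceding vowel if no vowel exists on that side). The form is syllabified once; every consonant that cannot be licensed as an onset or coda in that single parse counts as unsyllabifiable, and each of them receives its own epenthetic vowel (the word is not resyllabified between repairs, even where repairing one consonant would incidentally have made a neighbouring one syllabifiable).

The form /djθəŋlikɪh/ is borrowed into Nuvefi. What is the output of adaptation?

dəjθəŋlikɪhɪ

Under (C)(C)V, the unsyllabifiable consonants are /d/, /h/ (no codas are permitted; onsets may contain at most 2 consonants).
Each unlicensed consonant becomes the onset of a new syllable: /d/ → /də/, /h/ → /hɪ/.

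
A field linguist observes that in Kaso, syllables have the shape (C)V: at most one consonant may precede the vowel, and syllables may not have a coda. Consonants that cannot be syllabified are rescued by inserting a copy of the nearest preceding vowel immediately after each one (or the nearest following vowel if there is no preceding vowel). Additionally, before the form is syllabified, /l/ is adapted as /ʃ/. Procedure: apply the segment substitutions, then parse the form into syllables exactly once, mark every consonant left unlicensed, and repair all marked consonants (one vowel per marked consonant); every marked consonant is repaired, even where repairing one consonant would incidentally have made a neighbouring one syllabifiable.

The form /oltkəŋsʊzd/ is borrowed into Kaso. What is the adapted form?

Substitution: /l/ → /ʃ/, giving /oʃtkəŋsʊzd/.
The consonants /ʃ/, /t/, /ŋ/, /z/, /d/ cannot be parsed into a legal (C)V syllable (no codas are permitted; onsets are limited to one consonant).
Inserting the epenthetic vowel yields /ʃ/ → /ʃo/, /t/ → /to/, /ŋ/ → /ŋə/, /z/ → /zʊ/, /d/ → /dʊ/.

oʃotokəŋəsʊzʊdʊ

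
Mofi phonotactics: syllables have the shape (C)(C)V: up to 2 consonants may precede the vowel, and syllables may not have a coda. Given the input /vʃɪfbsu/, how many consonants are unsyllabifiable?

Under (C)(C)V, the unsyllabifiable consonants are /f/ (no codas are permitted; onsets may contain at most 2 consonants).

1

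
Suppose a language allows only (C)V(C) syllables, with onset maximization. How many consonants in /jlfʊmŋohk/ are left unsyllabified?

3

Syllabifying with onset maximization leaves /j/, /l/, /k/ stranded (at most one coda consonant is licensed; onsets are limited to one consonant).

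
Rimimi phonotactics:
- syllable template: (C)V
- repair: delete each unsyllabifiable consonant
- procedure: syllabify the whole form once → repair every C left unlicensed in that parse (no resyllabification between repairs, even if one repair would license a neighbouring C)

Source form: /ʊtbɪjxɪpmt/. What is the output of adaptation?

ʊbɪxɪ

Syllabifying with onset maximization leaves /t/, /j/, /p/, /m/, /t/ stranded (no codas are permitted; onsets are limited to one consonant).
Deletion applies to /t/, /j/, /p/, /m/, /t/.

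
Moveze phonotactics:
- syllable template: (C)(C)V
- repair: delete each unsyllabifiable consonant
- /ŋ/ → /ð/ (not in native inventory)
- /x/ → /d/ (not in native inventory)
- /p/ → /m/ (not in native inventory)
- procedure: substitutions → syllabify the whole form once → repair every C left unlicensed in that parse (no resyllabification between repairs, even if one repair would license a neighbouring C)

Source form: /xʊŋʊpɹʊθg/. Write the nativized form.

Substitution: /x/ → /d/, /ŋ/ → /ð/, /p/ → /m/, giving /dʊðʊmɹʊθg/.
The consonants /θ/, /g/ cannot be parsed into a legal (C)(C)V syllable (no codas are permitted; onsets may contain at most 2 consonants).
Each unlicensed consonant is deleted: /θ/, /g/.

dʊðʊmɹʊ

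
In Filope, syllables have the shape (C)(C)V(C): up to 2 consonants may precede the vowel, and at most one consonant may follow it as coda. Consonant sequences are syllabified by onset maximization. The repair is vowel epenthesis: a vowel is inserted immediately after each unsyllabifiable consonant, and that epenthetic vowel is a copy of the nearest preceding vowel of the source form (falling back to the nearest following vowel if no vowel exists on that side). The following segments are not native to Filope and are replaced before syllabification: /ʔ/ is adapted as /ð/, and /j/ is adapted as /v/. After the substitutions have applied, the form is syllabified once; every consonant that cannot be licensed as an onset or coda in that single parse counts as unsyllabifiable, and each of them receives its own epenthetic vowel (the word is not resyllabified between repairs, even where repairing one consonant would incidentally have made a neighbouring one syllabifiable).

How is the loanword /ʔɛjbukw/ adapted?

ðɛvbukwu

Substitution: /ʔ/ → /ð/, /j/ → /v/, giving /ðɛvbukw/.
Under (C)(C)V(C), the unsyllabifiable consonants are /w/ (at most one coda consonant is licensed; onsets may contain at most 2 consonants).
Each unlicensed consonant becomes the onset of a new syllable: /w/ → /wu/.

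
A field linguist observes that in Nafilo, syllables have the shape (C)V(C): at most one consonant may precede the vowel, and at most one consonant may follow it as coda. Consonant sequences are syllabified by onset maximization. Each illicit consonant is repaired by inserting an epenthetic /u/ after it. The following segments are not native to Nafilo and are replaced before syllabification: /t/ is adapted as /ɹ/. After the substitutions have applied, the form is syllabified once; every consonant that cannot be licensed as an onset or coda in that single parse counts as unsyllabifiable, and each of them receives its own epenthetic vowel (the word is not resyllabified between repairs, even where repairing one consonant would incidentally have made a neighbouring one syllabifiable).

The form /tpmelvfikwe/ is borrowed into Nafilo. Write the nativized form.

ɹupumelvufikwe

Substitution: /t/ → /ɹ/, giving /ɹpmelvfikwe/.
The consonants /ɹ/, /p/, /v/ cannot be parsed into a legal (C)V(C) syllable (at most one coda consonant is licensed; onsets are limited to one consonant).
Inserting the epenthetic vowel yields /ɹ/ → /ɹu/, /p/ → /pu/, /v/ → /vu/.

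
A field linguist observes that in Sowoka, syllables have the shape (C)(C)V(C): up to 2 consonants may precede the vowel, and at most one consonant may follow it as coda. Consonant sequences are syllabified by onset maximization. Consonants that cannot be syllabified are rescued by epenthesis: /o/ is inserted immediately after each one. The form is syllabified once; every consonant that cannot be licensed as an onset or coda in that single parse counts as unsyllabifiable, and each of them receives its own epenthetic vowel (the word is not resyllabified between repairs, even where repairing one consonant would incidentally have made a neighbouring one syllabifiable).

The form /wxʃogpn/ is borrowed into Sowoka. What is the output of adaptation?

Syllabifying with onset maximization leaves /w/, /p/, /n/ stranded (at most one coda consonant is licensed; onsets may contain at most 2 consonants).
Inserting the epenthetic vowel yields /w/ → /wo/, /p/ → /po/, /n/ → /no/.

woxʃogpono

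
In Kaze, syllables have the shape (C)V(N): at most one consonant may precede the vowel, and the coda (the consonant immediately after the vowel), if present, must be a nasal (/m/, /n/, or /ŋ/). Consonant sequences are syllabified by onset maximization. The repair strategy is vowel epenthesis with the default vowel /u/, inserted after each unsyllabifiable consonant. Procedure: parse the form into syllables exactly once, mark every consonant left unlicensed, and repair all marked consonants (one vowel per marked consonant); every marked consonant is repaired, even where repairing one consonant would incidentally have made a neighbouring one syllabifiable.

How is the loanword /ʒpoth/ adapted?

ʒupotuhu

Under (C)V(N), the unsyllabifiable consonants are /ʒ/, /t/, /h/ (only a nasal (/m/, /n/, or /ŋ/) is licensed in coda position; onsets are limited to one consonant).
Each unlicensed consonant becomes the onset of a new syllable: /ʒ/ → /ʒu/, /t/ → /tu/, /h/ → /hu/.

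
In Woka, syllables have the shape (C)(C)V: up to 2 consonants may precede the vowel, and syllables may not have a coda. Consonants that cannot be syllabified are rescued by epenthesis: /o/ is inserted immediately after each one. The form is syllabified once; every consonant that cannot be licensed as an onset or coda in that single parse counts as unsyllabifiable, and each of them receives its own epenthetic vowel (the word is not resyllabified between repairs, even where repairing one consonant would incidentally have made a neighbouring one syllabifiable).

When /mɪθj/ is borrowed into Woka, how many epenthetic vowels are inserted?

The unsyllabifiable consonants are /θ/, /j/; each receives one epenthetic vowel.

2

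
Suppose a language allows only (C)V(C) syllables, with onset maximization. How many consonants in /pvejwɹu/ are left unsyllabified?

2

The consonants /p/, /w/ cannot be parsed into a legal (C)V(C) syllable (at most one coda consonant is licensed; onsets are limited to one consonant).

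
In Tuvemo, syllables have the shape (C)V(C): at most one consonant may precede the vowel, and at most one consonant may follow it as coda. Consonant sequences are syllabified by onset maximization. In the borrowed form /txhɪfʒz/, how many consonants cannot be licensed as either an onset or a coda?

Syllabifying with onset maximization leaves /t/, /x/, /ʒ/, /z/ stranded (at most one coda consonant is licensed; onsets are limited to one consonant).

4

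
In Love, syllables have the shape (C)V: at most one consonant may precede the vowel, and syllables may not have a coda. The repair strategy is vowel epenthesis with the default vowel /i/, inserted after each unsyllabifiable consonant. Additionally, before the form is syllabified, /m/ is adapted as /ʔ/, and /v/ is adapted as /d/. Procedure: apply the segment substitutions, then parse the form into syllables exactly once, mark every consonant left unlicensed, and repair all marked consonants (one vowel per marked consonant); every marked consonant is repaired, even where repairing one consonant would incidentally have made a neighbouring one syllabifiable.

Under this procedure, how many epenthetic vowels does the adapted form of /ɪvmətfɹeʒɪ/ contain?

After substitution the input is /ɪdʔətfɹeʒɪ/.
The unsyllabifiable consonants are /d/, /t/, /f/; each receives one epenthetic vowel.

3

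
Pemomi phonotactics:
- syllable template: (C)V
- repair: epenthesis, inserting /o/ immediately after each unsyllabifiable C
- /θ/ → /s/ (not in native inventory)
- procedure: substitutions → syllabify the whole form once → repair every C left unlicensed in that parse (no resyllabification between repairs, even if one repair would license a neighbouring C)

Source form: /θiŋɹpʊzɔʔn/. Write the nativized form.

siŋoɹopʊzɔʔono

Substitution: /θ/ → /s/, giving /siŋɹpʊzɔʔn/.
The consonants /ŋ/, /ɹ/, /ʔ/, /n/ cannot be parsed into a legal (C)V syllable (no codas are permitted; onsets are limited to one consonant).
Inserting the epenthetic vowel yields /ŋ/ → /ŋo/, /ɹ/ → /ɹo/, /ʔ/ → /ʔo/, /n/ → /no/.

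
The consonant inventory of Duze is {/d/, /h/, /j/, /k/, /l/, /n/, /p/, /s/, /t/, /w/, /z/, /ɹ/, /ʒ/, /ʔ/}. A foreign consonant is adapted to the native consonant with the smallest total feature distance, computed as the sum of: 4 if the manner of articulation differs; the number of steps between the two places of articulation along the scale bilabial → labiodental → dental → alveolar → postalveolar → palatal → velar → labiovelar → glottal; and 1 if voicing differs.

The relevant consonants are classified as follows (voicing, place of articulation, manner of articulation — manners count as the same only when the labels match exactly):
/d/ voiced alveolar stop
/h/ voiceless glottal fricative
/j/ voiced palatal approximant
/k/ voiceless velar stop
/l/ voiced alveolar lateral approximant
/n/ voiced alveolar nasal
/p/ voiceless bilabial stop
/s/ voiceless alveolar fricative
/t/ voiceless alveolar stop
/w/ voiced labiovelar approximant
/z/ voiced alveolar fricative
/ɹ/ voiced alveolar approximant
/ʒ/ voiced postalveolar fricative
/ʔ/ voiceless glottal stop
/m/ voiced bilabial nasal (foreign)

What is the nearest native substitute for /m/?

/n/ is closest: same manner (nasal), place distance 3 (bilabial→alveolar), same voicing; total 3. Next closest is /p/ at distance 5.

n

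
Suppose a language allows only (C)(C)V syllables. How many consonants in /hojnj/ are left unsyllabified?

The consonants /j/, /n/, /j/ cannot be parsed into a legal (C)(C)V syllable (no codas are permitted; onsets may contain at most 2 consonants).

3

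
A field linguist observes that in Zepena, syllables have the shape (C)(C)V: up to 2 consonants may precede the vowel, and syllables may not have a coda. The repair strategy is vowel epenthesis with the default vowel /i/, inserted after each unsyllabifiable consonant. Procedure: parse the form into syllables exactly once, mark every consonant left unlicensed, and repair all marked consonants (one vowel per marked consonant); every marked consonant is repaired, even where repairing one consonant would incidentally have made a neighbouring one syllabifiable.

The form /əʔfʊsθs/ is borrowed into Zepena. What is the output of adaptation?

əʔfʊsiθisi

The consonants /s/, /θ/, /s/ cannot be parsed into a legal (C)(C)V syllable (no codas are permitted; onsets may contain at most 2 consonants).
Each unlicensed consonant becomes the onset of a new syllable: /s/ → /si/, /θ/ → /θi/, /s/ → /si/.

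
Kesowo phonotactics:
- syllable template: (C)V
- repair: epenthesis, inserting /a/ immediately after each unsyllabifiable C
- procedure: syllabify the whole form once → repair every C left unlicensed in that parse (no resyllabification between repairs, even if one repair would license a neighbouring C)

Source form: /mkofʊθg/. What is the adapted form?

makofʊθaga

The consonants /m/, /θ/, /g/ cannot be parsed into a legal (C)V syllable (no codas are permitted; onsets are limited to one consonant).
Inserting the epenthetic vowel yields /m/ → /ma/, /θ/ → /θa/, /g/ → /ga/.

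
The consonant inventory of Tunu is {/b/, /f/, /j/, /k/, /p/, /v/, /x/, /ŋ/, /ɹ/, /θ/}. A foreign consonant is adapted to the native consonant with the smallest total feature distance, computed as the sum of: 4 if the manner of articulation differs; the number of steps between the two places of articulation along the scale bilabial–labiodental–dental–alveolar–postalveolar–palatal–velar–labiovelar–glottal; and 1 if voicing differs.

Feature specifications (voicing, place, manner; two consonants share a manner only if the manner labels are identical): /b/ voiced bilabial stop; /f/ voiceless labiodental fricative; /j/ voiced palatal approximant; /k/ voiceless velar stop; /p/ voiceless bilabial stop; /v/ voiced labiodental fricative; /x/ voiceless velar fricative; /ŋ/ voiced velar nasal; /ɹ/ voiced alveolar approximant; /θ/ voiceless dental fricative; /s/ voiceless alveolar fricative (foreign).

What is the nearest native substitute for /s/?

θ

/θ/ is closest: same manner (fricative), place distance 1 (alveolar→dental), same voicing; total 1. Next closest is /f/ at distance 2.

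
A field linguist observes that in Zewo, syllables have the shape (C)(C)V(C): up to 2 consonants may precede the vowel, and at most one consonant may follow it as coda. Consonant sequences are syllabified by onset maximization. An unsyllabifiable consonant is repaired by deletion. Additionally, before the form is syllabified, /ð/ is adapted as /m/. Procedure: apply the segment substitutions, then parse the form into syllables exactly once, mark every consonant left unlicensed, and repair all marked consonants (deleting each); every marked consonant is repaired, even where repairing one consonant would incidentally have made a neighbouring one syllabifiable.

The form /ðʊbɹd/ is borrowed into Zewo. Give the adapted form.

mʊb

Substitution: /ð/ → /m/, giving /mʊbɹd/.
Under (C)(C)V(C), the unsyllabifiable consonants are /ɹ/, /d/ (at most one coda consonant is licensed; onsets may contain at most 2 consonants).
Deletion applies to /ɹ/, /d/.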